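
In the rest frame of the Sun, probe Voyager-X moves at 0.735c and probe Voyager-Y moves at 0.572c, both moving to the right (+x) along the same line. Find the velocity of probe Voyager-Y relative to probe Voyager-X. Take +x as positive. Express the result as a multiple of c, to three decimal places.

β_A = 0.735, β_B = 0.572.
Transform to A's frame with the inverse velocity-addition law: u' = (u − v)/(1 − uv/c²), taking u = β_B and v = β_A.
u' = (0.572 − 0.735) / (1 − (0.735)(0.572)) = -0.1630/0.5796 = -0.2812.

-0.281c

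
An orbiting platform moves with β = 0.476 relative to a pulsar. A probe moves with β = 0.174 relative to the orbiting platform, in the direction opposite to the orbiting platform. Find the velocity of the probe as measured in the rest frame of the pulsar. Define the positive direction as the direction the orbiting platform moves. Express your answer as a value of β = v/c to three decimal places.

With v = 0.476 and u' = -0.174 (in units of c),
u = (u' + v)/(1 + u'v/c²):
u = (-0.174 + 0.476) / (1 + (-0.174)·0.476) = 0.3020/0.9172 = 0.3293
(Galilean addition would give +0.302c.)

β = +0.329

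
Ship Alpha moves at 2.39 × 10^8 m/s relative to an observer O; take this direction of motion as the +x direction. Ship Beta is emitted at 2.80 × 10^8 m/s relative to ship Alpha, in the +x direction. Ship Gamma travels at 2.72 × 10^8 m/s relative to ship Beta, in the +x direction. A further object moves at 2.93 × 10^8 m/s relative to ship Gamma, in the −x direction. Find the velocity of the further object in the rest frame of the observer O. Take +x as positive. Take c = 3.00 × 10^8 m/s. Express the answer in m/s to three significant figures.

+2.90 × 10^8 m/s

Apply u = (u' + v)/(1 + u'v/c²) successively, working outward toward the observer O.
(Dividing each given speed by c = 3.00 × 10^8 m/s to work in units of c.)
Start: velocity of ship Alpha relative to the observer O = 0.7967c.
Compose with ship Beta (u' = 0.933 in ship Alpha frame): u_1 = (0.933 + 0.797) / (1 + 0.933·0.797) = 1.7300/1.7436 = 0.9922.
Compose with ship Gamma (u' = 0.907 in ship Beta frame): u_2 = (0.907 + 0.992) / (1 + 0.907·0.992) = 1.8989/1.8996 = 0.9996.
Compose with the further object (u' = -0.977 in ship Gamma frame): u_3 = (-0.977 + 1.000) / (1 + (-0.977)·1.000) = 0.0230/0.0237 = 0.9681.
So u = 0.9681 × 3.00 × 10^8 m/s.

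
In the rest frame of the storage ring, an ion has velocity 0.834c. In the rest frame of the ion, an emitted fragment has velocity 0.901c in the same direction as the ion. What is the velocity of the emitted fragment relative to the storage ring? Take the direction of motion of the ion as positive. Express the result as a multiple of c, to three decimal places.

With v = 0.834 and u' = 0.901 (in units of c),
u = (u' + v)/(1 + u'v/c²):
u = (0.901 + 0.834) / (1 + 0.901·0.834) = 1.7350/1.7514 = 0.9906
(Galilean addition would give +1.735c, exceeding c.)

0.991c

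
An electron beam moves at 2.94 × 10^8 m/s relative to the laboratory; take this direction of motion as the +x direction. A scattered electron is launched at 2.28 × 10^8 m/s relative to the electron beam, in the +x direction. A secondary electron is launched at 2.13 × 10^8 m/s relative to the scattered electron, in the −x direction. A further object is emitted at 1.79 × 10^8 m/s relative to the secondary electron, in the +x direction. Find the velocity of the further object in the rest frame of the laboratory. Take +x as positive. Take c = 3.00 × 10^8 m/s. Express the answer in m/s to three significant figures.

Apply u = (u' + v)/(1 + u'v/c²) successively, working outward toward the laboratory.
(Dividing each given speed by c = 3.00 × 10^8 m/s to work in units of c.)
Start: velocity of the electron beam relative to the laboratory = 0.9800c.
Compose with the scattered electron (u' = 0.760 in the electron beam frame): u_1 = (0.760 + 0.980) / (1 + 0.760·0.980) = 1.7400/1.7448 = 0.9972.
Compose with the secondary electron (u' = -0.710 in the scattered electron frame): u_2 = (-0.710 + 0.997) / (1 + (-0.710)·0.997) = 0.2872/0.2920 = 0.9839.
Compose with the further object (u' = 0.597 in the secondary electron frame): u_3 = (0.597 + 0.984) / (1 + 0.597·0.984) = 1.5806/1.5871 = 0.9959.
So u = 0.9959 × 3.00 × 10^8 m/s.

+2.99 × 10^8 m/s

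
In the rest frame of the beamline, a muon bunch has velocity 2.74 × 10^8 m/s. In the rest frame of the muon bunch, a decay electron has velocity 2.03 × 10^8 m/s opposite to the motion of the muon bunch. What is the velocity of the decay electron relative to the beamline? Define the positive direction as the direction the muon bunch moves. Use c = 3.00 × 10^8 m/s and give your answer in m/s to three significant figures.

In units of c (dividing by 3.00 × 10^8 m/s): v = 0.913, u' = -0.677.
u = (u' + v)/(1 + u'v/c²):
u = (-0.677 + 0.913) / (1 + (-0.677)·0.913) = 0.2367/0.3820 = 0.6196
(Galilean addition would give +0.237c.)
Converting back: u = 0.6196 × 3.00 × 10^8 m/s.

+1.86 × 10^8 m/s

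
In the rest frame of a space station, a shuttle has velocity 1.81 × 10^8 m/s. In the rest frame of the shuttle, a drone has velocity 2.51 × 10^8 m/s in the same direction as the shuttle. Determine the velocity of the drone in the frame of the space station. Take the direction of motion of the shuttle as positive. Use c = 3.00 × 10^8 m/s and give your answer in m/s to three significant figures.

2.87 × 10^8 m/s

In units of c (dividing by 3.00 × 10^8 m/s): v = 0.603, u' = 0.837.
u = (u' + v)/(1 + u'v/c²):
u = (0.837 + 0.603) / (1 + 0.837·0.603) = 1.4400/1.5048 = 0.9569
Converting back: u = 0.9569 × 3.00 × 10^8 m/s.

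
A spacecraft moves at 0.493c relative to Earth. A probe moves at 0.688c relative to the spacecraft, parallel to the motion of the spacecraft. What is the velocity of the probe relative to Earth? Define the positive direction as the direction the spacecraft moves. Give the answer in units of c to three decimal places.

0.882c

With v = 0.493 and u' = 0.688 (in units of c),
u = (u' + v)/(1 + u'v/c²):
u = (0.688 + 0.493) / (1 + 0.688·0.493) = 1.1810/1.3392 = 0.8819
(Galilean addition would give +1.181c, exceeding c.)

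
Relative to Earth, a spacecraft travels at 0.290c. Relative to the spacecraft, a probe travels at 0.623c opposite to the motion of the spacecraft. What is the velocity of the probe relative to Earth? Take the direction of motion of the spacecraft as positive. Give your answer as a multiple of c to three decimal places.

With v = 0.290 and u' = -0.623 (in units of c),
u = (u' + v)/(1 + u'v/c²):
u = (-0.623 + 0.290) / (1 + (-0.623)·0.290) = -0.3330/0.8193 = -0.4064

-0.406c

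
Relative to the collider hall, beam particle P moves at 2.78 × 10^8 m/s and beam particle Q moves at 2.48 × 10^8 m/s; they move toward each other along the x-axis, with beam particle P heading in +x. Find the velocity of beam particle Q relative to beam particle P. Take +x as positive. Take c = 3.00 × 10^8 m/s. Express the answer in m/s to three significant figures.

β_A = 0.927, β_B = -0.827 (dividing each by c = 3.00 × 10^8 m/s).
Transform to A's frame with the inverse velocity-addition law: u' = (u − v)/(1 − uv/c²), taking u = β_B and v = β_A.
u' = (-0.827 − 0.927) / (1 − (0.927)(-0.827)) = -1.7533/1.7660 = -0.9928.
u' = -0.9928 × 3.00 × 10^8 m/s.

-2.98 × 10^8 m/s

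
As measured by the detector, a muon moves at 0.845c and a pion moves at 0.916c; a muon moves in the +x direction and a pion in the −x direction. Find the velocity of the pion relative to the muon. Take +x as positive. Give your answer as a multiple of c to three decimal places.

-0.993c

β_A = 0.845, β_B = -0.916.
Transform to A's frame with the inverse velocity-addition law: u' = (u − v)/(1 − uv/c²), taking u = β_B and v = β_A.
u' = (-0.916 − 0.845) / (1 − (0.845)(-0.916)) = -1.7610/1.7740 = -0.9927.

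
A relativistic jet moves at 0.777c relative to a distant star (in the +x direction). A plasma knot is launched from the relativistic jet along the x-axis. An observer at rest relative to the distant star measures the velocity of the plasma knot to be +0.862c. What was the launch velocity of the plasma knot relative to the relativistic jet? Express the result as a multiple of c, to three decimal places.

+0.257c

Invert the composition law: u' = (u − v)/(1 − uv/c²).
u' = (0.862 − 0.777) / (1 − (0.862)(0.777)) = 0.0850/0.3302 = 0.2574.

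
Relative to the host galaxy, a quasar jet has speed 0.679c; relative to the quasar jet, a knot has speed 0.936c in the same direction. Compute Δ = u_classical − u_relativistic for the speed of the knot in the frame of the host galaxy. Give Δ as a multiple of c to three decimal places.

Δ = 0.628c

Galilean: u_cl = 0.936 + 0.679 = 1.6150.
Relativistic: u_rel = (0.936 + 0.679) / (1 + 0.936·0.679) = 1.6150/1.6355 = 0.9874.
Δ = 1.6150 − 0.9874 = 0.6276.
(The classical prediction exceeds c; the relativistic result does not.)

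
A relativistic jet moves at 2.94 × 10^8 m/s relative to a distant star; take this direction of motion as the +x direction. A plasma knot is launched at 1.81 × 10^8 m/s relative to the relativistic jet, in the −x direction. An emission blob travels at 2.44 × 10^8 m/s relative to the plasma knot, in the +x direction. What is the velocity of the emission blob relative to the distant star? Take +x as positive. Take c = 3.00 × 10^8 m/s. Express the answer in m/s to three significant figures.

+2.97 × 10^8 m/s

Apply u = (u' + v)/(1 + u'v/c²) successively, working outward toward the distant star.
(Dividing each given speed by c = 3.00 × 10^8 m/s to work in units of c.)
Start: velocity of the relativistic jet relative to the distant star = 0.9800c.
Compose with the plasma knot (u' = -0.603 in the relativistic jet frame): u_1 = (-0.603 + 0.980) / (1 + (-0.603)·0.980) = 0.3767/0.4087 = 0.9215.
Compose with the emission blob (u' = 0.813 in the plasma knot frame): u_2 = (0.813 + 0.922) / (1 + 0.813·0.922) = 1.7349/1.7495 = 0.9916.
So u = 0.9916 × 3.00 × 10^8 m/s.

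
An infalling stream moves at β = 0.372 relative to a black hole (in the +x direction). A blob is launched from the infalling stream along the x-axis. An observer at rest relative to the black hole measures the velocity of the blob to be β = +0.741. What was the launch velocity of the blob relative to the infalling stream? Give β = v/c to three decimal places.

Invert the composition law: u' = (u − v)/(1 − uv/c²).
u' = (0.741 − 0.372) / (1 − (0.741)(0.372)) = 0.3690/0.7243 = 0.5094.

β = +0.509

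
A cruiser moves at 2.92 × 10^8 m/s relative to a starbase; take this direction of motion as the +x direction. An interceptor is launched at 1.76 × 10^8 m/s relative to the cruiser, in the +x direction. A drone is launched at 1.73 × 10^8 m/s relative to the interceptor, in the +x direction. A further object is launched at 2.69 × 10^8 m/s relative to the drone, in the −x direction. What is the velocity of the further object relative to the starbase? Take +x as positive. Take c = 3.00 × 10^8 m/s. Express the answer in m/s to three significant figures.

+2.90 × 10^8 m/s

Apply u = (u' + v)/(1 + u'v/c²) successively, working outward toward the starbase.
(Dividing each given speed by c = 3.00 × 10^8 m/s to work in units of c.)
Start: velocity of the cruiser relative to the starbase = 0.9733c.
Compose with the interceptor (u' = 0.587 in the cruiser frame): u_1 = (0.587 + 0.973) / (1 + 0.587·0.973) = 1.5600/1.5710 = 0.9930.
Compose with the drone (u' = 0.577 in the interceptor frame): u_2 = (0.577 + 0.993) / (1 + 0.577·0.993) = 1.5697/1.5726 = 0.9981.
Compose with the further object (u' = -0.897 in the drone frame): u_3 = (-0.897 + 0.998) / (1 + (-0.897)·0.998) = 0.1014/0.1050 = 0.9659.
So u = 0.9659 × 3.00 × 10^8 m/s.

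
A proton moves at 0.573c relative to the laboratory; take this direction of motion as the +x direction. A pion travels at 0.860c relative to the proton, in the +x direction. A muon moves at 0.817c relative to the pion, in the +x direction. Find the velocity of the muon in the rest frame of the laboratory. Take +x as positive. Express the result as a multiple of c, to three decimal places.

0.996c

Apply u = (u' + v)/(1 + u'v/c²) successively, working outward toward the laboratory.
Start: velocity of the proton relative to the laboratory = 0.5730c.
Compose with the pion (u' = 0.860 in the proton frame): u_1 = (0.860 + 0.573) / (1 + 0.860·0.573) = 1.4330/1.4928 = 0.9600.
Compose with the muon (u' = 0.817 in the pion frame): u_2 = (0.817 + 0.960) / (1 + 0.817·0.960) = 1.7770/1.7843 = 0.9959.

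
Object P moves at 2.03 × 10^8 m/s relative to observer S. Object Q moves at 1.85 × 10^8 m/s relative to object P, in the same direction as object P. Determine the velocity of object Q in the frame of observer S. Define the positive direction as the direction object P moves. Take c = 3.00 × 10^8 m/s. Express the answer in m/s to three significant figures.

In units of c (dividing by 3.00 × 10^8 m/s): v = 0.677, u' = 0.617.
u = (u' + v)/(1 + u'v/c²):
u = (0.617 + 0.677) / (1 + 0.617·0.677) = 1.2933/1.4173 = 0.9125
(Galilean addition would give +1.293c, exceeding c.)
Converting back: u = 0.9125 × 3.00 × 10^8 m/s.

2.74 × 10^8 m/s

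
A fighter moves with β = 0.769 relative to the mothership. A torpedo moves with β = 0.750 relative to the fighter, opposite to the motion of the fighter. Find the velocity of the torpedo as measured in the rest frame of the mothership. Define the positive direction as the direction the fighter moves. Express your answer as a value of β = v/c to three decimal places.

With v = 0.769 and u' = -0.750 (in units of c),
u = (u' + v)/(1 + u'v/c²):
u = (-0.750 + 0.769) / (1 + (-0.750)·0.769) = 0.0190/0.4233 = 0.0449
(Galilean addition would give +0.019c.)

β = +0.045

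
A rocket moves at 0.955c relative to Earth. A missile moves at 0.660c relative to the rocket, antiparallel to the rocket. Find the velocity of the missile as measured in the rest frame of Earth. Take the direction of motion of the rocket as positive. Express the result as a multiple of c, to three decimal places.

+0.798c

With v = 0.955 and u' = -0.660 (in units of c),
u = (u' + v)/(1 + u'v/c²):
u = (-0.660 + 0.955) / (1 + (-0.660)·0.955) = 0.2950/0.3697 = 0.7979
(Galilean addition would give +0.295c.)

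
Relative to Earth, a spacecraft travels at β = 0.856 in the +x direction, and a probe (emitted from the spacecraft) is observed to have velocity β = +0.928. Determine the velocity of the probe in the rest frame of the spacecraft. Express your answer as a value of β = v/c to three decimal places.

β = +0.350

Invert the composition law: u' = (u − v)/(1 − uv/c²).
u' = (0.928 − 0.856) / (1 − (0.928)(0.856)) = 0.0720/0.2056 = 0.3501.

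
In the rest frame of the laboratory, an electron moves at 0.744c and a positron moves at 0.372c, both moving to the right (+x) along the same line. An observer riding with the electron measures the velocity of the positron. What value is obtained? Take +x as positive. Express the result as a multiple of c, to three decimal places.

β_A = 0.744, β_B = 0.372.
Transform to A's frame with the inverse velocity-addition law: u' = (u − v)/(1 − uv/c²), taking u = β_B and v = β_A.
u' = (0.372 − 0.744) / (1 − (0.744)(0.372)) = -0.3720/0.7232 = -0.5144.

-0.514c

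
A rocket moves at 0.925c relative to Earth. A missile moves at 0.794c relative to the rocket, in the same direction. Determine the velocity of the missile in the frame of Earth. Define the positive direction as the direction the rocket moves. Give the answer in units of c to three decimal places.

With v = 0.925 and u' = 0.794 (in units of c),
u = (u' + v)/(1 + u'v/c²):
u = (0.794 + 0.925) / (1 + 0.794·0.925) = 1.7190/1.7345 = 0.9911

0.991c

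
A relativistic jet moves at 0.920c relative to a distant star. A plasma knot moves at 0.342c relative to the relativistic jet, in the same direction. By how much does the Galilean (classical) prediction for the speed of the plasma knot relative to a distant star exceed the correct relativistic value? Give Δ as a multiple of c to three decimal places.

Galilean: u_cl = 0.342 + 0.920 = 1.2620.
Relativistic: u_rel = (0.342 + 0.920) / (1 + 0.342·0.920) = 1.2620/1.3146 = 0.9600.
Δ = 1.2620 − 0.9600 = 0.3020.
(The classical prediction exceeds c; the relativistic result does not.)

Δ = 0.302c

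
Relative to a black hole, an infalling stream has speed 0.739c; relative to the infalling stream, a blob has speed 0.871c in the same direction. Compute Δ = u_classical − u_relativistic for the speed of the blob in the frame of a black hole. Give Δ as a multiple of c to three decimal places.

Δ = 0.630c

Galilean: u_cl = 0.871 + 0.739 = 1.6100.
Relativistic: u_rel = (0.871 + 0.739) / (1 + 0.871·0.739) = 1.6100/1.6437 = 0.9795.
Δ = 1.6100 − 0.9795 = 0.6305.
(The classical prediction exceeds c; the relativistic result does not.)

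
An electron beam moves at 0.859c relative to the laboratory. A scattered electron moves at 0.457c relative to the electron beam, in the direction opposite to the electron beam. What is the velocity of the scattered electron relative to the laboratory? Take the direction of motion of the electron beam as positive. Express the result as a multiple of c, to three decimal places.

With v = 0.859 and u' = -0.457 (in units of c),
u = (u' + v)/(1 + u'v/c²):
u = (-0.457 + 0.859) / (1 + (-0.457)·0.859) = 0.4020/0.6074 = 0.6618

+0.662c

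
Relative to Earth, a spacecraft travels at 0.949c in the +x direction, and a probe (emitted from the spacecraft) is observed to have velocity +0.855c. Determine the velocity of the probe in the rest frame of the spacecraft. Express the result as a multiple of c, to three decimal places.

Invert the composition law: u' = (u − v)/(1 − uv/c²).
u' = (0.855 − 0.949) / (1 − (0.855)(0.949)) = -0.0940/0.1886 = -0.4984.

-0.498c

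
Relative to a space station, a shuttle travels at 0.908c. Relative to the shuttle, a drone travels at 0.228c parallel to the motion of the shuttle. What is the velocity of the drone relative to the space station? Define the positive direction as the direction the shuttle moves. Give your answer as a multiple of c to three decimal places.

0.941c

With v = 0.908 and u' = 0.228 (in units of c),
u = (u' + v)/(1 + u'v/c²):
u = (0.228 + 0.908) / (1 + 0.228·0.908) = 1.1360/1.2070 = 0.9412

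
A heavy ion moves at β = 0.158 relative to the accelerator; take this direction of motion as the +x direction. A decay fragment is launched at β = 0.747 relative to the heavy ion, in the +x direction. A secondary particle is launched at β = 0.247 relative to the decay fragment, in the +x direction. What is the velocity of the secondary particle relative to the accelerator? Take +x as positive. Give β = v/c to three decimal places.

Apply u = (u' + v)/(1 + u'v/c²) successively, working outward toward the accelerator.
Start: velocity of the heavy ion relative to the accelerator = 0.1580c.
Compose with the decay fragment (u' = 0.747 in the heavy ion frame): u_1 = (0.747 + 0.158) / (1 + 0.747·0.158) = 0.9050/1.1180 = 0.8095.
Compose with the secondary particle (u' = 0.247 in the decay fragment frame): u_2 = (0.247 + 0.809) / (1 + 0.247·0.809) = 1.0565/1.1999 = 0.8804.

β = 0.880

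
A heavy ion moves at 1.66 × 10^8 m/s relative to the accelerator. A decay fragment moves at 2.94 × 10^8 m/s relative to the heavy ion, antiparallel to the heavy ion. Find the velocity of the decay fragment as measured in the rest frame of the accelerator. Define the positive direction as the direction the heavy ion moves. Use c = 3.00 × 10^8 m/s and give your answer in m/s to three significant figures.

In units of c (dividing by 3.00 × 10^8 m/s): v = 0.553, u' = -0.980.
u = (u' + v)/(1 + u'v/c²):
u = (-0.980 + 0.553) / (1 + (-0.980)·0.553) = -0.4267/0.4577 = -0.9321
Converting back: u = -0.9321 × 3.00 × 10^8 m/s.

-2.80 × 10^8 m/s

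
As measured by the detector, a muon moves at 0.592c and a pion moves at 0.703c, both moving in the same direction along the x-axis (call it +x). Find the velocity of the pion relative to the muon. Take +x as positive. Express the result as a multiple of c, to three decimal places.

β_A = 0.592, β_B = 0.703.
Transform to A's frame with the inverse velocity-addition law: u' = (u − v)/(1 − uv/c²), taking u = β_B and v = β_A.
u' = (0.703 − 0.592) / (1 − (0.592)(0.703)) = 0.1110/0.5838 = 0.1901.

+0.190c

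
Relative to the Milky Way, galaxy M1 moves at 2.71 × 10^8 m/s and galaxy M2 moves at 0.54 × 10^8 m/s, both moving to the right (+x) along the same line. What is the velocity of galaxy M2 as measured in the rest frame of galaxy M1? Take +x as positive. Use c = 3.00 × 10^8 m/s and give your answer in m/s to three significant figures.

-2.59 × 10^8 m/s

β_A = 0.903, β_B = 0.180 (dividing each by c = 3.00 × 10^8 m/s).
Transform to A's frame with the inverse velocity-addition law: u' = (u − v)/(1 − uv/c²), taking u = β_B and v = β_A.
u' = (0.180 − 0.903) / (1 − (0.903)(0.180)) = -0.7233/0.8374 = -0.8638.
u' = -0.8638 × 3.00 × 10^8 m/s.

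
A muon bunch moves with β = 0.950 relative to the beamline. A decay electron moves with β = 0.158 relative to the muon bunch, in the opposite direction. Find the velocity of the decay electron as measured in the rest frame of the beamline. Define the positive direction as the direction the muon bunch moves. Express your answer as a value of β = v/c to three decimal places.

β = +0.932

With v = 0.950 and u' = -0.158 (in units of c),
u = (u' + v)/(1 + u'v/c²):
u = (-0.158 + 0.950) / (1 + (-0.158)·0.950) = 0.7920/0.8499 = 0.9319
(Galilean addition would give +0.792c.)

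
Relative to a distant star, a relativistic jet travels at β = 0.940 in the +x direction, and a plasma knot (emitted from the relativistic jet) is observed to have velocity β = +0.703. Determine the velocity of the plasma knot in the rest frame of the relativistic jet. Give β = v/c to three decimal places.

β = -0.699

Invert the composition law: u' = (u − v)/(1 − uv/c²).
u' = (0.703 − 0.940) / (1 − (0.703)(0.940)) = -0.2370/0.3392 = -0.6987.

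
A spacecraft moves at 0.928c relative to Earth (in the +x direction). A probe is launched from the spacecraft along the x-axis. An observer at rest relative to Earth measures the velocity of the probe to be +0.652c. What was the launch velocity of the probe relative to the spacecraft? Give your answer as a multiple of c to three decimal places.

Invert the composition law: u' = (u − v)/(1 − uv/c²).
u' = (0.652 − 0.928) / (1 − (0.652)(0.928)) = -0.2760/0.3949 = -0.6988.

-0.699c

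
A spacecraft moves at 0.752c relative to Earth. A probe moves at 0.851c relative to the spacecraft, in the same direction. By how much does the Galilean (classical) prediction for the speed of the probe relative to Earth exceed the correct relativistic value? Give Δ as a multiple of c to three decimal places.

Δ = 0.626c

Galilean: u_cl = 0.851 + 0.752 = 1.6030.
Relativistic: u_rel = (0.851 + 0.752) / (1 + 0.851·0.752) = 1.6030/1.6400 = 0.9775.
Δ = 1.6030 − 0.9775 = 0.6255.
(The classical prediction exceeds c; the relativistic result does not.)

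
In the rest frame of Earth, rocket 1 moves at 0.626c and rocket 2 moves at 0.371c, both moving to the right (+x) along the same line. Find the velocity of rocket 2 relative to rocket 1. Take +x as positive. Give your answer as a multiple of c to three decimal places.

-0.332c

β_A = 0.626, β_B = 0.371.
Transform to A's frame with the inverse velocity-addition law: u' = (u − v)/(1 − uv/c²), taking u = β_B and v = β_A.
u' = (0.371 − 0.626) / (1 − (0.626)(0.371)) = -0.2550/0.7678 = -0.3321.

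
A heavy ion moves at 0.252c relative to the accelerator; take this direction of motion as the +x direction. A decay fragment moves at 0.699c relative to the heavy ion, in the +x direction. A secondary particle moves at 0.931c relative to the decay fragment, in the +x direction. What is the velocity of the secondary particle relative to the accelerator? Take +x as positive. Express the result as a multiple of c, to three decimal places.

Apply u = (u' + v)/(1 + u'v/c²) successively, working outward toward the accelerator.
Start: velocity of the heavy ion relative to the accelerator = 0.2520c.
Compose with the decay fragment (u' = 0.699 in the heavy ion frame): u_1 = (0.699 + 0.252) / (1 + 0.699·0.252) = 0.9510/1.1761 = 0.8086.
Compose with the secondary particle (u' = 0.931 in the decay fragment frame): u_2 = (0.931 + 0.809) / (1 + 0.931·0.809) = 1.7396/1.7528 = 0.9925.

0.992c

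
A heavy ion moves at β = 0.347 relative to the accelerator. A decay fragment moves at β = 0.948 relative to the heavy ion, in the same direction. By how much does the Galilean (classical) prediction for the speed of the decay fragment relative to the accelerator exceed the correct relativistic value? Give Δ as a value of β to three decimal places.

Galilean: u_cl = 0.948 + 0.347 = 1.2950.
Relativistic: u_rel = (0.948 + 0.347) / (1 + 0.948·0.347) = 1.2950/1.3290 = 0.9744.
Δ = 1.2950 − 0.9744 = 0.3206.
(The classical prediction exceeds c; the relativistic result does not.)

Δ = 0.321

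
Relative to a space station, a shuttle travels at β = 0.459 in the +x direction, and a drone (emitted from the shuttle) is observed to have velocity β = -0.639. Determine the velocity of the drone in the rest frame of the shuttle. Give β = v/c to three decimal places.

Invert the composition law: u' = (u − v)/(1 − uv/c²).
u' = (-0.639 − 0.459) / (1 − (-0.639)(0.459)) = -1.0980/1.2933 = -0.8490.

β = -0.849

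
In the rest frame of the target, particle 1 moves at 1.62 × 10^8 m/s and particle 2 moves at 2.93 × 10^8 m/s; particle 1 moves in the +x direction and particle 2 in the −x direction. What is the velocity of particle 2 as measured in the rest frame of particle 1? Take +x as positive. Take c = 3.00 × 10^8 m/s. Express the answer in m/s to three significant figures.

-2.98 × 10^8 m/s

β_A = 0.540, β_B = -0.977 (dividing each by c = 3.00 × 10^8 m/s).
Transform to A's frame with the inverse velocity-addition law: u' = (u − v)/(1 − uv/c²), taking u = β_B and v = β_A.
u' = (-0.977 − 0.540) / (1 − (0.540)(-0.977)) = -1.5167/1.5274 = -0.9930.
u' = -0.9930 × 3.00 × 10^8 m/s.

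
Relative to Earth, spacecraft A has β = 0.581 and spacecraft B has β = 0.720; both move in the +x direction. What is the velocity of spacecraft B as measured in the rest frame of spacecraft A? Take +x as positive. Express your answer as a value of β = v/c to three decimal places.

β_A = 0.581, β_B = 0.720.
Transform to A's frame with the inverse velocity-addition law: u' = (u − v)/(1 − uv/c²), taking u = β_B and v = β_A.
u' = (0.720 − 0.581) / (1 − (0.581)(0.720)) = 0.1390/0.5817 = 0.2390.

β = +0.239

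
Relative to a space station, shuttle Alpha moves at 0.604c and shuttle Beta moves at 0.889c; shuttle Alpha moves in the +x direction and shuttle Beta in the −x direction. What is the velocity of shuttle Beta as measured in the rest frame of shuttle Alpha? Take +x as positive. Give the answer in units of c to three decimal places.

β_A = 0.604, β_B = -0.889.
Transform to A's frame with the inverse velocity-addition law: u' = (u − v)/(1 − uv/c²), taking u = β_B and v = β_A.
u' = (-0.889 − 0.604) / (1 − (0.604)(-0.889)) = -1.4930/1.5370 = -0.9714.

-0.971c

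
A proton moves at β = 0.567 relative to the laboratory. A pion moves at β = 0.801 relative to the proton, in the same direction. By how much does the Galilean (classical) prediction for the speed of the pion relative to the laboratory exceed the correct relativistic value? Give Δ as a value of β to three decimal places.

Galilean: u_cl = 0.801 + 0.567 = 1.3680.
Relativistic: u_rel = (0.801 + 0.567) / (1 + 0.801·0.567) = 1.3680/1.4542 = 0.9407.
Δ = 1.3680 − 0.9407 = 0.4273.
(The classical prediction exceeds c; the relativistic result does not.)

Δ = 0.427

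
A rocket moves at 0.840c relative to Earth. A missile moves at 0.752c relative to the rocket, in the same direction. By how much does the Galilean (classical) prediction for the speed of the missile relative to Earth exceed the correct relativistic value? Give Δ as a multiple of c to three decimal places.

Galilean: u_cl = 0.752 + 0.840 = 1.5920.
Relativistic: u_rel = (0.752 + 0.840) / (1 + 0.752·0.840) = 1.5920/1.6317 = 0.9757.
Δ = 1.5920 − 0.9757 = 0.6163.
(The classical prediction exceeds c; the relativistic result does not.)

Δ = 0.616c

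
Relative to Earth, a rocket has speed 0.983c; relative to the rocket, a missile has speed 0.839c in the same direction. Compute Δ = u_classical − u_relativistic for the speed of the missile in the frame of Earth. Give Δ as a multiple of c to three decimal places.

Galilean: u_cl = 0.839 + 0.983 = 1.8220.
Relativistic: u_rel = (0.839 + 0.983) / (1 + 0.839·0.983) = 1.8220/1.8247 = 0.9985.
Δ = 1.8220 − 0.9985 = 0.8235.
(The classical prediction exceeds c; the relativistic result does not.)

Δ = 0.823c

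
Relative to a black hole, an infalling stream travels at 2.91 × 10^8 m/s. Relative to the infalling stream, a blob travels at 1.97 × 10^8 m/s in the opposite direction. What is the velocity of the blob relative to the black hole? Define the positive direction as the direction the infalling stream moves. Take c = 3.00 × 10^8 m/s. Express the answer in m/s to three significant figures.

In units of c (dividing by 3.00 × 10^8 m/s): v = 0.970, u' = -0.657.
u = (u' + v)/(1 + u'v/c²):
u = (-0.657 + 0.970) / (1 + (-0.657)·0.970) = 0.3133/0.3630 = 0.8631
(Galilean addition would give +0.313c.)
Converting back: u = 0.8631 × 3.00 × 10^8 m/s.

+2.59 × 10^8 m/s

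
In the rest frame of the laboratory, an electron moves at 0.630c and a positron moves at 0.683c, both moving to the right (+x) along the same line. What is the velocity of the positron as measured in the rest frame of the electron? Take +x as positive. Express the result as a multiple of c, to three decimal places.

+0.093c

β_A = 0.630, β_B = 0.683.
Transform to A's frame with the inverse velocity-addition law: u' = (u − v)/(1 − uv/c²), taking u = β_B and v = β_A.
u' = (0.683 − 0.630) / (1 − (0.630)(0.683)) = 0.0530/0.5697 = 0.0930.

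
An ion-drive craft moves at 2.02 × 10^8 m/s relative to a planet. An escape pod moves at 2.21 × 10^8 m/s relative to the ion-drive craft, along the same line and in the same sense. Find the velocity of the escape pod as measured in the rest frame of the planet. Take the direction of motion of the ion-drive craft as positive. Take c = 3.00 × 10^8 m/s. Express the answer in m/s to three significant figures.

In units of c (dividing by 3.00 × 10^8 m/s): v = 0.673, u' = 0.737.
u = (u' + v)/(1 + u'v/c²):
u = (0.737 + 0.673) / (1 + 0.737·0.673) = 1.4100/1.4960 = 0.9425
Converting back: u = 0.9425 × 3.00 × 10^8 m/s.

2.83 × 10^8 m/s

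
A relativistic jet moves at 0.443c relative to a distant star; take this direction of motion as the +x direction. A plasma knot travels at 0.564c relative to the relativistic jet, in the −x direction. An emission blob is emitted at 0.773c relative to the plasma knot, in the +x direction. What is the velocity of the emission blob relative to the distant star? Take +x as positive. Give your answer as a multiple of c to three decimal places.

+0.699c

Apply u = (u' + v)/(1 + u'v/c²) successively, working outward toward the distant star.
Start: velocity of the relativistic jet relative to the distant star = 0.4430c.
Compose with the plasma knot (u' = -0.564 in the relativistic jet frame): u_1 = (-0.564 + 0.443) / (1 + (-0.564)·0.443) = -0.1210/0.7501 = -0.1613.
Compose with the emission blob (u' = 0.773 in the plasma knot frame): u_2 = (0.773 + (-0.161)) / (1 + 0.773·(-0.161)) = 0.6117/0.8753 = 0.6988.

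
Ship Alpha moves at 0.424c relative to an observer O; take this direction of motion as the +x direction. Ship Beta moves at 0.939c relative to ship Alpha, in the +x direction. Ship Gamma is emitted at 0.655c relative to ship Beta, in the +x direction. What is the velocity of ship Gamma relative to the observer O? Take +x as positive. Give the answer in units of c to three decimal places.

Apply u = (u' + v)/(1 + u'v/c²) successively, working outward toward the observer O.
Start: velocity of ship Alpha relative to the observer O = 0.4240c.
Compose with ship Beta (u' = 0.939 in ship Alpha frame): u_1 = (0.939 + 0.424) / (1 + 0.939·0.424) = 1.3630/1.3981 = 0.9749.
Compose with ship Gamma (u' = 0.655 in ship Beta frame): u_2 = (0.655 + 0.975) / (1 + 0.655·0.975) = 1.6299/1.6385 = 0.9947.

0.995c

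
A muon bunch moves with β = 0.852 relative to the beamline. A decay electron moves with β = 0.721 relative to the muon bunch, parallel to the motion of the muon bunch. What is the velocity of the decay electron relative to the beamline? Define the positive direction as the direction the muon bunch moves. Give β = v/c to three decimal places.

β = 0.974

With v = 0.852 and u' = 0.721 (in units of c),
u = (u' + v)/(1 + u'v/c²):
u = (0.721 + 0.852) / (1 + 0.721·0.852) = 1.5730/1.6143 = 0.9744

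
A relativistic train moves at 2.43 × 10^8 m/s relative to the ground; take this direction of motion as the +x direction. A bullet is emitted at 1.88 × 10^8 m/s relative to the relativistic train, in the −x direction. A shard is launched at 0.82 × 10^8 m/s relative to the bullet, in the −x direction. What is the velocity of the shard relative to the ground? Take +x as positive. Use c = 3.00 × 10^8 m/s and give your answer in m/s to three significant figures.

+3.31 × 10^7 m/s

Apply u = (u' + v)/(1 + u'v/c²) successively, working outward toward the ground.
(Dividing each given speed by c = 3.00 × 10^8 m/s to work in units of c.)
Start: velocity of the relativistic train relative to the ground = 0.8100c.
Compose with the bullet (u' = -0.627 in the relativistic train frame): u_1 = (-0.627 + 0.810) / (1 + (-0.627)·0.810) = 0.1833/0.4924 = 0.3723.
Compose with the shard (u' = -0.273 in the bullet frame): u_2 = (-0.273 + 0.372) / (1 + (-0.273)·0.372) = 0.0990/0.8982 = 0.1102.
So u = 0.1102 × 3.00 × 10^8 m/s.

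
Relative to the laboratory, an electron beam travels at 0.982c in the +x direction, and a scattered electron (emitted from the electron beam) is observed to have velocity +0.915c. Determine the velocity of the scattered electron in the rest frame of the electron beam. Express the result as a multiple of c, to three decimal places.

Invert the composition law: u' = (u − v)/(1 − uv/c²).
u' = (0.915 − 0.982) / (1 − (0.915)(0.982)) = -0.0670/0.1015 = -0.6603.

-0.660c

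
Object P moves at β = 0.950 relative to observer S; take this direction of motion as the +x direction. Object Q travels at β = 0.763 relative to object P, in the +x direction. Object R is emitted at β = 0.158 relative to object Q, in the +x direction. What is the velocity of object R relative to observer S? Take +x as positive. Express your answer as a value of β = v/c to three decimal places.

Apply u = (u' + v)/(1 + u'v/c²) successively, working outward toward observer S.
Start: velocity of object P relative to observer S = 0.9500c.
Compose with object Q (u' = 0.763 in object P frame): u_1 = (0.763 + 0.950) / (1 + 0.763·0.950) = 1.7130/1.7248 = 0.9931.
Compose with object R (u' = 0.158 in object Q frame): u_2 = (0.158 + 0.993) / (1 + 0.158·0.993) = 1.1511/1.1569 = 0.9950.

β = 0.995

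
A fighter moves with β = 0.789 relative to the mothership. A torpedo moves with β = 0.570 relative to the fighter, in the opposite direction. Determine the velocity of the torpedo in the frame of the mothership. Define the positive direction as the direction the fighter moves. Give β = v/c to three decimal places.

With v = 0.789 and u' = -0.570 (in units of c),
u = (u' + v)/(1 + u'v/c²):
u = (-0.570 + 0.789) / (1 + (-0.570)·0.789) = 0.2190/0.5503 = 0.3980

β = +0.398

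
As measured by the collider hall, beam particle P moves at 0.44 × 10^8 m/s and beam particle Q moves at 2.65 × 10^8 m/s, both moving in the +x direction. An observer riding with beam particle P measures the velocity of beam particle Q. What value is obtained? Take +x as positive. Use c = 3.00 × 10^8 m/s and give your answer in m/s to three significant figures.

+2.54 × 10^8 m/s

β_A = 0.147, β_B = 0.883 (dividing each by c = 3.00 × 10^8 m/s).
Transform to A's frame with the inverse velocity-addition law: u' = (u − v)/(1 − uv/c²), taking u = β_B and v = β_A.
u' = (0.883 − 0.147) / (1 − (0.147)(0.883)) = 0.7367/0.8704 = 0.8463.
u' = 0.8463 × 3.00 × 10^8 m/s.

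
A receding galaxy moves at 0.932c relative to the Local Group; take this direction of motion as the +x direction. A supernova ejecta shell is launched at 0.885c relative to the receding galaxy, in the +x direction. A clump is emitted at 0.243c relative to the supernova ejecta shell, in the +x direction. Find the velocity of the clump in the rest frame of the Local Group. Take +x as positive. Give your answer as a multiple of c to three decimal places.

Apply u = (u' + v)/(1 + u'v/c²) successively, working outward toward the Local Group.
Start: velocity of the receding galaxy relative to the Local Group = 0.9320c.
Compose with the supernova ejecta shell (u' = 0.885 in the receding galaxy frame): u_1 = (0.885 + 0.932) / (1 + 0.885·0.932) = 1.8170/1.8248 = 0.9957.
Compose with the clump (u' = 0.243 in the supernova ejecta shell frame): u_2 = (0.243 + 0.996) / (1 + 0.243·0.996) = 1.2387/1.2420 = 0.9974.

0.997c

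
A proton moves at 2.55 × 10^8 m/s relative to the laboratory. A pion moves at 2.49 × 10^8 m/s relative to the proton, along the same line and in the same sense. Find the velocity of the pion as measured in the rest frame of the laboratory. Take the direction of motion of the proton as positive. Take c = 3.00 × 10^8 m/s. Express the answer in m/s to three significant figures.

2.96 × 10^8 m/s

In units of c (dividing by 3.00 × 10^8 m/s): v = 0.850, u' = 0.830.
u = (u' + v)/(1 + u'v/c²):
u = (0.830 + 0.850) / (1 + 0.830·0.850) = 1.6800/1.7055 = 0.9850
Converting back: u = 0.9850 × 3.00 × 10^8 m/s.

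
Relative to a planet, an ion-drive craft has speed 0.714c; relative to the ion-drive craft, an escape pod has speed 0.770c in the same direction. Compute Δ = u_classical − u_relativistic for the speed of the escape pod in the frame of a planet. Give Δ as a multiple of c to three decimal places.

Δ = 0.526c

Galilean: u_cl = 0.770 + 0.714 = 1.4840.
Relativistic: u_rel = (0.770 + 0.714) / (1 + 0.770·0.714) = 1.4840/1.5498 = 0.9576.
Δ = 1.4840 − 0.9576 = 0.5264.
(The classical prediction exceeds c; the relativistic result does not.)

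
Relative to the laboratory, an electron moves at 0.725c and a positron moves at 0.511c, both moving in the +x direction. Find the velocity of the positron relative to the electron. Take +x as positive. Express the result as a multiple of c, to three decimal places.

-0.340c

β_A = 0.725, β_B = 0.511.
Transform to A's frame with the inverse velocity-addition law: u' = (u − v)/(1 − uv/c²), taking u = β_B and v = β_A.
u' = (0.511 − 0.725) / (1 − (0.725)(0.511)) = -0.2140/0.6295 = -0.3399.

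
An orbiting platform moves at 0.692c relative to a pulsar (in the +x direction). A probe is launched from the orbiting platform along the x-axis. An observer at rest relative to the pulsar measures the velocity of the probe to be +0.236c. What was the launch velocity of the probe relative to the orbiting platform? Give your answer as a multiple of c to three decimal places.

Invert the composition law: u' = (u − v)/(1 − uv/c²).
u' = (0.236 − 0.692) / (1 − (0.236)(0.692)) = -0.4560/0.8367 = -0.5450.

-0.545c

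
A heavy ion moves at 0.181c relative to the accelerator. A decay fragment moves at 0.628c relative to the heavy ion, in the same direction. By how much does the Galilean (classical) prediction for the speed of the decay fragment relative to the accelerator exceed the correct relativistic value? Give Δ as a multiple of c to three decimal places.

Galilean: u_cl = 0.628 + 0.181 = 0.8090.
Relativistic: u_rel = (0.628 + 0.181) / (1 + 0.628·0.181) = 0.8090/1.1137 = 0.7264.
Δ = 0.8090 − 0.7264 = 0.0826.

Δ = 0.083c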